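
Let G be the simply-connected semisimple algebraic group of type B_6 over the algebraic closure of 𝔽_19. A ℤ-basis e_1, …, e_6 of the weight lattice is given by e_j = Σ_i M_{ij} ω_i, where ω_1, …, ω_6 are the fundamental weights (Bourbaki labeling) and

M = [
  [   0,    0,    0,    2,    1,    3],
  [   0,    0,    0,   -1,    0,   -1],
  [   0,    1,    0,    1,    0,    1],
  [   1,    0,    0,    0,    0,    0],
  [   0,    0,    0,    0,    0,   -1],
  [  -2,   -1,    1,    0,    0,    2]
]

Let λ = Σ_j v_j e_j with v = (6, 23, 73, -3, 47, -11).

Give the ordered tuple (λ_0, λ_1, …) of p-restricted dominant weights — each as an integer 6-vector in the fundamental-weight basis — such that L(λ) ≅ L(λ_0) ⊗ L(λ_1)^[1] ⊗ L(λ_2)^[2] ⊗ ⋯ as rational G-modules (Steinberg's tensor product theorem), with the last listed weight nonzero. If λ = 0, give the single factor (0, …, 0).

((8, 14, 9, 6, 11, 16),)

Compute c_i = Σ_j M_{ij} v_j with v = (6, 23, 73, -3, 47, -11):
  c_1 = (0)·(6) + (0)·(23) + (0)·(73) + (2)·(-3) + (1)·(47) + (3)·(-11) = 8
  c_2 = (0)·(6) + (0)·(23) + (0)·(73) + (-1)·(-3) + (0)·(47) + (-1)·(-11) = 14
  c_3 = (0)·(6) + (1)·(23) + (0)·(73) + (1)·(-3) + (0)·(47) + (1)·(-11) = 9
  c_4 = (1)·(6) + (0)·(23) + (0)·(73) + (0)·(-3) + (0)·(47) + (0)·(-11) = 6
  c_5 = (0)·(6) + (0)·(23) + (0)·(73) + (0)·(-3) + (0)·(47) + (-1)·(-11) = 11
  c_6 = (-2)·(6) + (-1)·(23) + (1)·(73) + (0)·(-3) + (0)·(47) + (2)·(-11) = 16
Base-19 expansion of each c_i:
  c_1 = 8 = 8·19^0
  c_2 = 14 = 14·19^0
  c_3 = 9 = 9·19^0
  c_4 = 6 = 6·19^0
  c_5 = 11 = 11·19^0
  c_6 = 16 = 16·19^0
Factor λ_0 = (8, 14, 9, 6, 11, 16)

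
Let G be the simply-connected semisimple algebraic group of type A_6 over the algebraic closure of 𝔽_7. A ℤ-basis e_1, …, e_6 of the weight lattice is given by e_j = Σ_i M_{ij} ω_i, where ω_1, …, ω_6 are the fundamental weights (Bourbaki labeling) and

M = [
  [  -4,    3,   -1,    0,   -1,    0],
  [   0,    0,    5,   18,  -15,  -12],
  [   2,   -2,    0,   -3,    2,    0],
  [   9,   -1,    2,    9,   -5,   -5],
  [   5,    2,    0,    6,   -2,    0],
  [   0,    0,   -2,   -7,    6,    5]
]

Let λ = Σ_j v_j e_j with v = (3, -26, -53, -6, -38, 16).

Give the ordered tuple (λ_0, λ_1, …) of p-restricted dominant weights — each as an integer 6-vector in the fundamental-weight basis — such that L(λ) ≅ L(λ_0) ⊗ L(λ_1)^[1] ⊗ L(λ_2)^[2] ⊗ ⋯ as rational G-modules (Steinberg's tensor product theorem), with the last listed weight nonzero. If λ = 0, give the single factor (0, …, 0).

((1, 5, 0, 3, 3, 0),)

ω-coordinates c = M·v, v = (3, -26, -53, -6, -38, 16):
  c_1 = -4*3 + 3*-26 + -1*-53 + 0*-6 + -1*-38 + 0*16 = 1
  c_2 = 0*3 + 0*-26 + 5*-53 + 18*-6 + -15*-38 + -12*16 = 5
  c_3 = 2*3 + -2*-26 + 0*-53 + -3*-6 + 2*-38 + 0*16 = 0
  c_4 = 9*3 + -1*-26 + 2*-53 + 9*-6 + -5*-38 + -5*16 = 3
  c_5 = 5*3 + 2*-26 + 0*-53 + 6*-6 + -2*-38 + 0*16 = 3
  c_6 = 0*3 + 0*-26 + -2*-53 + -7*-6 + 6*-38 + 5*16 = 0
Base-7 expansion of each c_i:
  c_1 = 1 = 1·7^0
  c_2 = 5 = 5·7^0
  c_3 = 0
  c_4 = 3 = 3·7^0
  c_5 = 3 = 3·7^0
  c_6 = 0
Factor λ_0 = (1, 5, 0, 3, 3, 0)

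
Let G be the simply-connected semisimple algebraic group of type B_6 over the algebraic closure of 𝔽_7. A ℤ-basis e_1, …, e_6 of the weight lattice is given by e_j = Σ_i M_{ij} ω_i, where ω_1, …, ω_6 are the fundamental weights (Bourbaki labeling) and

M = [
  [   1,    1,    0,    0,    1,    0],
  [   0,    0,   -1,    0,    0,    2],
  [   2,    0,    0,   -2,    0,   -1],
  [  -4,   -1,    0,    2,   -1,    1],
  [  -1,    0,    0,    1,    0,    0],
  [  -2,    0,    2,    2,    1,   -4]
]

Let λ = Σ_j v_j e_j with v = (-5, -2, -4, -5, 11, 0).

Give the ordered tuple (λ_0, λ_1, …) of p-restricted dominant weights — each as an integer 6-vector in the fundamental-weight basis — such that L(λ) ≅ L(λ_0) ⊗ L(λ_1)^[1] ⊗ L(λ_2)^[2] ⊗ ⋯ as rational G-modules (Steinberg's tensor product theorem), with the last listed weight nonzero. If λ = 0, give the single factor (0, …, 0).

((4, 4, 0, 1, 0, 3),)

Converting to the ω-basis (c_i = row i of M dotted with v = (-5, -2, -4, -5, 11, 0)):
  c_1 = (1)·(-5) + (1)·(-2) + (0)·(-4) + (0)·(-5) + (1)·(11) + (0)·(0) = 4
  c_2 = (0)·(-5) + (0)·(-2) + (-1)·(-4) + (0)·(-5) + (0)·(11) + (2)·(0) = 4
  c_3 = (2)·(-5) + (0)·(-2) + (0)·(-4) + (-2)·(-5) + (0)·(11) + (-1)·(0) = 0
  c_4 = (-4)·(-5) + (-1)·(-2) + (0)·(-4) + (2)·(-5) + (-1)·(11) + (1)·(0) = 1
  c_5 = (-1)·(-5) + (0)·(-2) + (0)·(-4) + (1)·(-5) + (0)·(11) + (0)·(0) = 0
  c_6 = (-2)·(-5) + (0)·(-2) + (2)·(-4) + (2)·(-5) + (1)·(11) + (-4)·(0) = 3
Writing each c_i in base p = 7:
  c_1 = 4 = 4·7^0
  c_2 = 4 = 4·7^0
  c_3 = 0
  c_4 = 1 = 1·7^0
  c_5 = 0
  c_6 = 3 = 3·7^0
Factor λ_0 = (4, 4, 0, 1, 0, 3)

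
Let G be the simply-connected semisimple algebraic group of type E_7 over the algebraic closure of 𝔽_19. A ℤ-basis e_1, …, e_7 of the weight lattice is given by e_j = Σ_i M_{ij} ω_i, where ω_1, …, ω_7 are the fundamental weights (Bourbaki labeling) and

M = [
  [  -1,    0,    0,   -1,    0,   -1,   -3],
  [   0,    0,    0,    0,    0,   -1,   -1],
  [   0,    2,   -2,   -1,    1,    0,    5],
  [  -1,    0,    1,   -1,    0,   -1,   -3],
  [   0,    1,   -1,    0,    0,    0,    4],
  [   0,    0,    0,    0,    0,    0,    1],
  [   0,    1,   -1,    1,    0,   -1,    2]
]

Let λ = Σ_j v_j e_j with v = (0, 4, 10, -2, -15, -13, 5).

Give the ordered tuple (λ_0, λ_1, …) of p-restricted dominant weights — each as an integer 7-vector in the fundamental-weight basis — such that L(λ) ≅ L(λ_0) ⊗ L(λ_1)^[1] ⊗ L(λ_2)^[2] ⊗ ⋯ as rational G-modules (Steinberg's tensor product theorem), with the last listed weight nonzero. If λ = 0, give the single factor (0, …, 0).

Change of basis e → ω: c = M·v where v = (0, 4, 10, -2, -15, -13, 5):
  c_1 = -1*0 + 0*4 + 0*10 + -1*-2 + 0*-15 + -1*-13 + -3*5 = 0
  c_2 = 0*0 + 0*4 + 0*10 + 0*-2 + 0*-15 + -1*-13 + -1*5 = 8
  c_3 = 0*0 + 2*4 + -2*10 + -1*-2 + 1*-15 + 0*-13 + 5*5 = 0
  c_4 = -1*0 + 0*4 + 1*10 + -1*-2 + 0*-15 + -1*-13 + -3*5 = 10
  c_5 = 0*0 + 1*4 + -1*10 + 0*-2 + 0*-15 + 0*-13 + 4*5 = 14
  c_6 = 0*0 + 0*4 + 0*10 + 0*-2 + 0*-15 + 0*-13 + 1*5 = 5
  c_7 = 0*0 + 1*4 + -1*10 + 1*-2 + 0*-15 + -1*-13 + 2*5 = 15
p = 19; digits c_i = Σ_j d_{ij}·19^j, 0 ≤ d_{ij} < 19:
  c_1 = 0
  c_2 = 8 = 8·19^0
  c_3 = 0
  c_4 = 10 = 10·19^0
  c_5 = 14 = 14·19^0
  c_6 = 5 = 5·19^0
  c_7 = 15 = 15·19^0
Factor λ_0 = (0, 8, 0, 10, 14, 5, 15)

((0, 8, 0, 10, 14, 5, 15),)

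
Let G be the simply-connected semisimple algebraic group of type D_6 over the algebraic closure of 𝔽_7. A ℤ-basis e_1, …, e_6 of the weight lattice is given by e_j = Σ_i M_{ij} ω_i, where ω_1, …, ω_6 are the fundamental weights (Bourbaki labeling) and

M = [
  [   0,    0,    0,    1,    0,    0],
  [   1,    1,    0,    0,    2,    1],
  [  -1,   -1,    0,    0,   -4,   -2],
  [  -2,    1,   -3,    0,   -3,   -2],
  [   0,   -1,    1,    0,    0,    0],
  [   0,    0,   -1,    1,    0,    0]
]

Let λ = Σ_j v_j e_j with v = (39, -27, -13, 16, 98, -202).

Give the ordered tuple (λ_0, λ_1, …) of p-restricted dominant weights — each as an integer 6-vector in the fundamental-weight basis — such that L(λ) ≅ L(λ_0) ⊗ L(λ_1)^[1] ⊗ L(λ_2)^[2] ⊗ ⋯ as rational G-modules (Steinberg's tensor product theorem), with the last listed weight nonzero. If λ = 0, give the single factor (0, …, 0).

Compute c_i = Σ_j M_{ij} v_j with v = (39, -27, -13, 16, 98, -202):
  c_1 = (0)·(39) + (0)·(-27) + (0)·(-13) + (1)·(16) + (0)·(98) + (0)·(-202) = 16
  c_2 = (1)·(39) + (1)·(-27) + (0)·(-13) + (0)·(16) + (2)·(98) + (1)·(-202) = 6
  c_3 = (-1)·(39) + (-1)·(-27) + (0)·(-13) + (0)·(16) + (-4)·(98) + (-2)·(-202) = 0
  c_4 = (-2)·(39) + (1)·(-27) + (-3)·(-13) + (0)·(16) + (-3)·(98) + (-2)·(-202) = 44
  c_5 = (0)·(39) + (-1)·(-27) + (1)·(-13) + (0)·(16) + (0)·(98) + (0)·(-202) = 14
  c_6 = (0)·(39) + (0)·(-27) + (-1)·(-13) + (1)·(16) + (0)·(98) + (0)·(-202) = 29
Writing each c_i in base p = 7:
  c_1 = 16 = 2·7^0 + 2·7^1
  c_2 = 6 = 6·7^0
  c_3 = 0
  c_4 = 44 = 2·7^0 + 6·7^1
  c_5 = 14 = 0·7^0 + 2·7^1
  c_6 = 29 = 1·7^0 + 4·7^1
p-restricted factor λ_0 = (2, 6, 0, 2, 0, 1)
p-restricted factor λ_1 = (2, 0, 0, 6, 2, 4)

((2, 6, 0, 2, 0, 1), (2, 0, 0, 6, 2, 4))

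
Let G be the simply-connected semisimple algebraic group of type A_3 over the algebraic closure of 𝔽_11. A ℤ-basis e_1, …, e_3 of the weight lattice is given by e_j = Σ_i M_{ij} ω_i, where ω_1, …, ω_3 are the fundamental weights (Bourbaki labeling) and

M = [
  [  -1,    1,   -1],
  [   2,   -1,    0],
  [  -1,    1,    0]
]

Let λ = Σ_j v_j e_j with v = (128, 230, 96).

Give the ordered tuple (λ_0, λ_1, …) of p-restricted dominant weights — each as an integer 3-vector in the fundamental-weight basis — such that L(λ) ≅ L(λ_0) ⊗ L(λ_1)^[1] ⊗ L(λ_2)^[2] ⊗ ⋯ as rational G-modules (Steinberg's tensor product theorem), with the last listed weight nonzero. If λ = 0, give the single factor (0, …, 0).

Change of basis e → ω: c = M·v where v = (128, 230, 96):
  c_1 = (-1)·(128) + 1·230 + (-1)·(96) = 6
  c_2 = 2·128 + (-1)·(230) + 0·96 = 26
  c_3 = (-1)·(128) + 1·230 + 0·96 = 102
p = 11; digits c_i = Σ_j d_{ij}·11^j, 0 ≤ d_{ij} < 11:
  c_1 = 6 = 6·11^0
  c_2 = 26 = 4·11^0 + 2·11^1
  c_3 = 102 = 3·11^0 + 9·11^1
λ_0 = (6, 4, 3)
λ_1 = (0, 2, 9)

((6, 4, 3), (0, 2, 9))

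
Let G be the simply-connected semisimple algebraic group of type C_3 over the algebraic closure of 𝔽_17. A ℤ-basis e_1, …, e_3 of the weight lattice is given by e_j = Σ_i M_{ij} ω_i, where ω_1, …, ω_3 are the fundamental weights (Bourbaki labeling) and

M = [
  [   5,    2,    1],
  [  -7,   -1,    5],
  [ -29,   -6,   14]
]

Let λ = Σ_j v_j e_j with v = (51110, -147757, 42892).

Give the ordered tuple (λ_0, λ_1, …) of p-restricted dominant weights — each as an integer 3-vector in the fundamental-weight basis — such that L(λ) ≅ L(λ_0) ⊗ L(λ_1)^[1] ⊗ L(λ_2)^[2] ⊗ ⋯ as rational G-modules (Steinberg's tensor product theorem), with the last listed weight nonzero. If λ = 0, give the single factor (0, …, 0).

Change of basis e → ω: c = M·v where v = (51110, -147757, 42892):
  c_1 = 5·51110 + (2)·(-147757) + 1·42892 = 2928
  c_2 = (-7)·(51110) + (-1)·(-147757) + 5·42892 = 4447
  c_3 = (-29)·(51110) + (-6)·(-147757) + 14·42892 = 4840
Expand coordinatewise in base 17:
  c_1 = 2928 = 4·17^0 + 2·17^1 + 10·17^2
  c_2 = 4447 = 10·17^0 + 6·17^1 + 15·17^2
  c_3 = 4840 = 12·17^0 + 12·17^1 + 16·17^2
p-restricted factor λ_0 = (4, 10, 12)
p-restricted factor λ_1 = (2, 6, 12)
p-restricted factor λ_2 = (10, 15, 16)

((4, 10, 12), (2, 6, 12), (10, 15, 16))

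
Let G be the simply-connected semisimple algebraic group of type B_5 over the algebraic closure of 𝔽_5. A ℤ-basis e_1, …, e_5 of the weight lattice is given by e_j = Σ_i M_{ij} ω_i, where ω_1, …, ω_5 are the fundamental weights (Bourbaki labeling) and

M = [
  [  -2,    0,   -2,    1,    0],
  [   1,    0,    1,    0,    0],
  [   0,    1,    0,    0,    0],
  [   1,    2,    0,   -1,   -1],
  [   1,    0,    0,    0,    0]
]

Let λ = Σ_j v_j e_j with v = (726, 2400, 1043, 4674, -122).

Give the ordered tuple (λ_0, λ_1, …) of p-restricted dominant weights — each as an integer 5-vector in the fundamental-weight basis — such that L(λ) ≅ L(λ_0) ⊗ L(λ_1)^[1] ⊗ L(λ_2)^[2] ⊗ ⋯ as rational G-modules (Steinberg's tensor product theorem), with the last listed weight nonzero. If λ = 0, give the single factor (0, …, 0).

Compute c_i = Σ_j M_{ij} v_j with v = (726, 2400, 1043, 4674, -122):
  c_1 = -2*726 + 0*2400 + -2*1043 + 1*4674 + 0*-122 = 1136
  c_2 = 1*726 + 0*2400 + 1*1043 + 0*4674 + 0*-122 = 1769
  c_3 = 0*726 + 1*2400 + 0*1043 + 0*4674 + 0*-122 = 2400
  c_4 = 1*726 + 2*2400 + 0*1043 + -1*4674 + -1*-122 = 974
  c_5 = 1*726 + 0*2400 + 0*1043 + 0*4674 + 0*-122 = 726
Writing each c_i in base p = 5:
  c_1 = 1136 = 1·5^0 + 2·5^1 + 0·5^2 + 4·5^3 + 1·5^4
  c_2 = 1769 = 4·5^0 + 3·5^1 + 0·5^2 + 4·5^3 + 2·5^4
  c_3 = 2400 = 0·5^0 + 0·5^1 + 1·5^2 + 4·5^3 + 3·5^4
  c_4 = 974 = 4·5^0 + 4·5^1 + 3·5^2 + 2·5^3 + 1·5^4
  c_5 = 726 = 1·5^0 + 0·5^1 + 4·5^2 + 0·5^3 + 1·5^4
p-restricted factor λ_0 = (1, 4, 0, 4, 1)
p-restricted factor λ_1 = (2, 3, 0, 4, 0)
p-restricted factor λ_2 = (0, 0, 1, 3, 4)
p-restricted factor λ_3 = (4, 4, 4, 2, 0)
p-restricted factor λ_4 = (1, 2, 3, 1, 1)

((1, 4, 0, 4, 1), (2, 3, 0, 4, 0), (0, 0, 1, 3, 4), (4, 4, 4, 2, 0), (1, 2, 3, 1, 1))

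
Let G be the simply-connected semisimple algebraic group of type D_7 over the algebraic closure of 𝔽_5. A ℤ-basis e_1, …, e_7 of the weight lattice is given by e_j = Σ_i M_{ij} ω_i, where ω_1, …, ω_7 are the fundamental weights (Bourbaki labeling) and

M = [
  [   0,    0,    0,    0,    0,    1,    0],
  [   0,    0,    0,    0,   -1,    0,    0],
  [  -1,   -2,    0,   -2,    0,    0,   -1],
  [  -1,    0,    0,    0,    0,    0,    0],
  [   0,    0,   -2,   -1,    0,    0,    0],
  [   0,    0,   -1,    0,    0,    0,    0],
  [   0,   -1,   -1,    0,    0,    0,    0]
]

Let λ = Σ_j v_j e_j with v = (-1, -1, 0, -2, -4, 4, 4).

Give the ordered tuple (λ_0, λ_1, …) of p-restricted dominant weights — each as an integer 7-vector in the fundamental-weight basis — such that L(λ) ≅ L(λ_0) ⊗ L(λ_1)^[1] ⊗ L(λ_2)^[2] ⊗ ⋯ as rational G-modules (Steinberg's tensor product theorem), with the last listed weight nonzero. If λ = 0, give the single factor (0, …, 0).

Converting to the ω-basis (c_i = row i of M dotted with v = (-1, -1, 0, -2, -4, 4, 4)):
  c_1 = 0*-1 + 0*-1 + 0*0 + 0*-2 + 0*-4 + 1*4 + 0*4 = 4
  c_2 = 0*-1 + 0*-1 + 0*0 + 0*-2 + -1*-4 + 0*4 + 0*4 = 4
  c_3 = -1*-1 + -2*-1 + 0*0 + -2*-2 + 0*-4 + 0*4 + -1*4 = 3
  c_4 = -1*-1 + 0*-1 + 0*0 + 0*-2 + 0*-4 + 0*4 + 0*4 = 1
  c_5 = 0*-1 + 0*-1 + -2*0 + -1*-2 + 0*-4 + 0*4 + 0*4 = 2
  c_6 = 0*-1 + 0*-1 + -1*0 + 0*-2 + 0*-4 + 0*4 + 0*4 = 0
  c_7 = 0*-1 + -1*-1 + -1*0 + 0*-2 + 0*-4 + 0*4 + 0*4 = 1
Expand coordinatewise in base 5:
  c_1 = 4 = 4·5^0
  c_2 = 4 = 4·5^0
  c_3 = 3 = 3·5^0
  c_4 = 1 = 1·5^0
  c_5 = 2 = 2·5^0
  c_6 = 0
  c_7 = 1 = 1·5^0
λ_0 = (4, 4, 3, 1, 2, 0, 1)

((4, 4, 3, 1, 2, 0, 1),)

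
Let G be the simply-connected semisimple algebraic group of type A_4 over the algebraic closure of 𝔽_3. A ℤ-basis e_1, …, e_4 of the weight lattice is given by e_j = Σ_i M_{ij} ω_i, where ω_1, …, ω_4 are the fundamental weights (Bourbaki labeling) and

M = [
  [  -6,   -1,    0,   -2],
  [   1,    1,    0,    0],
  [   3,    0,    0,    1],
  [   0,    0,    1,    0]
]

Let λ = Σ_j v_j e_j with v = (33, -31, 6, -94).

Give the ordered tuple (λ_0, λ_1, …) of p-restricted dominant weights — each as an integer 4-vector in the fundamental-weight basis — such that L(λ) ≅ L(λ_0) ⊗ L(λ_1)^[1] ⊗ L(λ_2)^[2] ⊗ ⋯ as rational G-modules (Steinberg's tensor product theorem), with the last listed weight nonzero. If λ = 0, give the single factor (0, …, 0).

((0, 2, 2, 0), (1, 0, 1, 2), (2, 0, 0, 0))

Compute c_i = Σ_j M_{ij} v_j with v = (33, -31, 6, -94):
  c_1 = (-6)·(33) + (-1)·(-31) + (0)·(6) + (-2)·(-94) = 21
  c_2 = (1)·(33) + (1)·(-31) + (0)·(6) + (0)·(-94) = 2
  c_3 = (3)·(33) + (0)·(-31) + (0)·(6) + (1)·(-94) = 5
  c_4 = (0)·(33) + (0)·(-31) + (1)·(6) + (0)·(-94) = 6
p = 3; digits c_i = Σ_j d_{ij}·3^j, 0 ≤ d_{ij} < 3:
  c_1 = 21 = 0·3^0 + 1·3^1 + 2·3^2
  c_2 = 2 = 2·3^0
  c_3 = 5 = 2·3^0 + 1·3^1
  c_4 = 6 = 0·3^0 + 2·3^1
λ_0 = (0, 2, 2, 0)
λ_1 = (1, 0, 1, 2)
λ_2 = (2, 0, 0, 0)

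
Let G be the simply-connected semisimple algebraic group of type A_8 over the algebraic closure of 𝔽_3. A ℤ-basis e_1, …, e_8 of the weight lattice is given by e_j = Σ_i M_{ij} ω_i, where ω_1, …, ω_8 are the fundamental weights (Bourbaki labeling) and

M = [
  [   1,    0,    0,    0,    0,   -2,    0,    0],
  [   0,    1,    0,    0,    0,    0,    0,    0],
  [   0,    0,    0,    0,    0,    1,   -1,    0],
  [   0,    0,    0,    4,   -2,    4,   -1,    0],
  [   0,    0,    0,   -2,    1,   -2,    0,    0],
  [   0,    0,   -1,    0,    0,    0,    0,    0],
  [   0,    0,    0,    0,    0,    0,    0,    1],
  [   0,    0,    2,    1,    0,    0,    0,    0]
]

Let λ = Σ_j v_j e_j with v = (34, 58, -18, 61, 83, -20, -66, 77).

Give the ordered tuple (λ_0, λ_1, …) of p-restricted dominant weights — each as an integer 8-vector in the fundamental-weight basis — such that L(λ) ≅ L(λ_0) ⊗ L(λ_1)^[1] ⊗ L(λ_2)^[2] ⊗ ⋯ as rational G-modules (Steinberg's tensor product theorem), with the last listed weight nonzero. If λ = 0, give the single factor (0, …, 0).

Compute c_i = Σ_j M_{ij} v_j with v = (34, 58, -18, 61, 83, -20, -66, 77):
  c_1 = 1·34 + 0·58 + (0)·(-18) + 0·61 + 0·83 + (-2)·(-20) + (0)·(-66) + 0·77 = 74
  c_2 = 0·34 + 1·58 + (0)·(-18) + 0·61 + 0·83 + (0)·(-20) + (0)·(-66) + 0·77 = 58
  c_3 = 0·34 + 0·58 + (0)·(-18) + 0·61 + 0·83 + (1)·(-20) + (-1)·(-66) + 0·77 = 46
  c_4 = 0·34 + 0·58 + (0)·(-18) + 4·61 + (-2)·(83) + (4)·(-20) + (-1)·(-66) + 0·77 = 64
  c_5 = 0·34 + 0·58 + (0)·(-18) + (-2)·(61) + 1·83 + (-2)·(-20) + (0)·(-66) + 0·77 = 1
  c_6 = 0·34 + 0·58 + (-1)·(-18) + 0·61 + 0·83 + (0)·(-20) + (0)·(-66) + 0·77 = 18
  c_7 = 0·34 + 0·58 + (0)·(-18) + 0·61 + 0·83 + (0)·(-20) + (0)·(-66) + 1·77 = 77
  c_8 = 0·34 + 0·58 + (2)·(-18) + 1·61 + 0·83 + (0)·(-20) + (0)·(-66) + 0·77 = 25
p = 3; digits c_i = Σ_j d_{ij}·3^j, 0 ≤ d_{ij} < 3:
  c_1 = 74 = 2·3^0 + 0·3^1 + 2·3^2 + 2·3^3
  c_2 = 58 = 1·3^0 + 1·3^1 + 0·3^2 + 2·3^3
  c_3 = 46 = 1·3^0 + 0·3^1 + 2·3^2 + 1·3^3
  c_4 = 64 = 1·3^0 + 0·3^1 + 1·3^2 + 2·3^3
  c_5 = 1 = 1·3^0
  c_6 = 18 = 0·3^0 + 0·3^1 + 2·3^2
  c_7 = 77 = 2·3^0 + 1·3^1 + 2·3^2 + 2·3^3
  c_8 = 25 = 1·3^0 + 2·3^1 + 2·3^2
Factor λ_0 = (2, 1, 1, 1, 1, 0, 2, 1)
Factor λ_1 = (0, 1, 0, 0, 0, 0, 1, 2)
Factor λ_2 = (2, 0, 2, 1, 0, 2, 2, 2)
Factor λ_3 = (2, 2, 1, 2, 0, 0, 2, 0)

((2, 1, 1, 1, 1, 0, 2, 1), (0, 1, 0, 0, 0, 0, 1, 2), (2, 0, 2, 1, 0, 2, 2, 2), (2, 2, 1, 2, 0, 0, 2, 0))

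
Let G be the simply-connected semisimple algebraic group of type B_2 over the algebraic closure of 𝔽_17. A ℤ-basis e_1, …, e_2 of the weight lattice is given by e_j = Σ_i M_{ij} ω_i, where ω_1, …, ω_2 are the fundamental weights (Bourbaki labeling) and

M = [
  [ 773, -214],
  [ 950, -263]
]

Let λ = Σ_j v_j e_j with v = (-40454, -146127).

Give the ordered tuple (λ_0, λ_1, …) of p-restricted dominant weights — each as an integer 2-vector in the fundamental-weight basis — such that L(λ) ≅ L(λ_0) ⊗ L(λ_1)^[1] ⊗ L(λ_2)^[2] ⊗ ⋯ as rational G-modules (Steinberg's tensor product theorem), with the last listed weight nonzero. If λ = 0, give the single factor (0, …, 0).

((15, 16), (13, 5))

Converting to the ω-basis (c_i = row i of M dotted with v = (-40454, -146127)):
  c_1 = (773)·(-40454) + (-214)·(-146127) = 236
  c_2 = (950)·(-40454) + (-263)·(-146127) = 101
Writing each c_i in base p = 17:
  c_1 = 236 = 15·17^0 + 13·17^1
  c_2 = 101 = 16·17^0 + 5·17^1
λ_0 = (15, 16)
λ_1 = (13, 5)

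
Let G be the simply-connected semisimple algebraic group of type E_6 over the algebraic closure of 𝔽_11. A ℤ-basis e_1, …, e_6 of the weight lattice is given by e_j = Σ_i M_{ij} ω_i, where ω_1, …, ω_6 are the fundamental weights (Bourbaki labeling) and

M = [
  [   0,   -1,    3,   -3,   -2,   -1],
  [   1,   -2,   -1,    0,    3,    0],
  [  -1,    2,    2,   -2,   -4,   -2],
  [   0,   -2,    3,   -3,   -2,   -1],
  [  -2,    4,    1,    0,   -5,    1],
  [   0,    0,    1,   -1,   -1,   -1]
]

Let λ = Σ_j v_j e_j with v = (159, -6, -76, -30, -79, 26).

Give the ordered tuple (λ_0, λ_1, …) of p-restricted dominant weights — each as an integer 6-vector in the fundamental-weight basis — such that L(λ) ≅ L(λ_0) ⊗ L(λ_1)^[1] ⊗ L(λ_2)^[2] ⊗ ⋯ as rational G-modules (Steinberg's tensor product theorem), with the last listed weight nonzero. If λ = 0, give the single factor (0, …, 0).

((0, 10, 1, 6, 3, 7),)

Compute c_i = Σ_j M_{ij} v_j with v = (159, -6, -76, -30, -79, 26):
  c_1 = 0·159 + (-1)·(-6) + (3)·(-76) + (-3)·(-30) + (-2)·(-79) + (-1)·(26) = 0
  c_2 = 1·159 + (-2)·(-6) + (-1)·(-76) + (0)·(-30) + (3)·(-79) + 0·26 = 10
  c_3 = (-1)·(159) + (2)·(-6) + (2)·(-76) + (-2)·(-30) + (-4)·(-79) + (-2)·(26) = 1
  c_4 = 0·159 + (-2)·(-6) + (3)·(-76) + (-3)·(-30) + (-2)·(-79) + (-1)·(26) = 6
  c_5 = (-2)·(159) + (4)·(-6) + (1)·(-76) + (0)·(-30) + (-5)·(-79) + 1·26 = 3
  c_6 = 0·159 + (0)·(-6) + (1)·(-76) + (-1)·(-30) + (-1)·(-79) + (-1)·(26) = 7
Writing each c_i in base p = 11:
  c_1 = 0
  c_2 = 10 = 10·11^0
  c_3 = 1 = 1·11^0
  c_4 = 6 = 6·11^0
  c_5 = 3 = 3·11^0
  c_6 = 7 = 7·11^0
Factor λ_0 = (0, 10, 1, 6, 3, 7)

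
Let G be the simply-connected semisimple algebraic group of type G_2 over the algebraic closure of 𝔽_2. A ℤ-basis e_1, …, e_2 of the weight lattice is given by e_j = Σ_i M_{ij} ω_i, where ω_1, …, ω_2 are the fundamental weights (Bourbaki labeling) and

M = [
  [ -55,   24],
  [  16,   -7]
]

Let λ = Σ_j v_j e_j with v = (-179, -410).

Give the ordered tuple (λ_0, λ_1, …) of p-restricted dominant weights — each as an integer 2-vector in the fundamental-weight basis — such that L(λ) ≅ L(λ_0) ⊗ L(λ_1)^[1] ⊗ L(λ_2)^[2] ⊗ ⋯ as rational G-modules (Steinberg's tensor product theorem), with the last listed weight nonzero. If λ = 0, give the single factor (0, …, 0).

((1, 0), (0, 1), (1, 1))

In the fundamental-weight basis, λ has coordinates c = M·v (v = (-179, -410)):
  c_1 = -55*-179 + 24*-410 = 5
  c_2 = 16*-179 + -7*-410 = 6
p = 2; digits c_i = Σ_j d_{ij}·2^j, 0 ≤ d_{ij} < 2:
  c_1 = 5 = 1·2^0 + 0·2^1 + 1·2^2
  c_2 = 6 = 0·2^0 + 1·2^1 + 1·2^2
Factor λ_0 = (1, 0)
Factor λ_1 = (0, 1)
Factor λ_2 = (1, 1)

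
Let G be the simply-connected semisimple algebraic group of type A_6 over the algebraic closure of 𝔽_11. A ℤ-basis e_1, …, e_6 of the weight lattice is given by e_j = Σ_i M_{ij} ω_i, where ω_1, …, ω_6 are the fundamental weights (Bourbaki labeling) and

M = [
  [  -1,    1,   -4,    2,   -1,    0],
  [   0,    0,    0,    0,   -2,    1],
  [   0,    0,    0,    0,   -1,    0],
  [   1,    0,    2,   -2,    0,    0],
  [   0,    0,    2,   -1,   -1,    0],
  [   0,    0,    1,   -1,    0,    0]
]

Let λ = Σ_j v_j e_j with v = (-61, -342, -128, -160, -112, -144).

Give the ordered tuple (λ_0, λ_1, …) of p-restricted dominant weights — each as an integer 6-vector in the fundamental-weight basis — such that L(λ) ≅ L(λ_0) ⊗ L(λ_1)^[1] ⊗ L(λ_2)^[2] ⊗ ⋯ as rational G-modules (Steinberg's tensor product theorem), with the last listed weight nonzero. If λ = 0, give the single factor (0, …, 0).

((1, 3, 2, 3, 5, 10), (2, 7, 10, 0, 1, 2))

ω-coordinates c = M·v, v = (-61, -342, -128, -160, -112, -144):
  c_1 = (-1)·(-61) + (1)·(-342) + (-4)·(-128) + (2)·(-160) + (-1)·(-112) + (0)·(-144) = 23
  c_2 = (0)·(-61) + (0)·(-342) + (0)·(-128) + (0)·(-160) + (-2)·(-112) + (1)·(-144) = 80
  c_3 = (0)·(-61) + (0)·(-342) + (0)·(-128) + (0)·(-160) + (-1)·(-112) + (0)·(-144) = 112
  c_4 = (1)·(-61) + (0)·(-342) + (2)·(-128) + (-2)·(-160) + (0)·(-112) + (0)·(-144) = 3
  c_5 = (0)·(-61) + (0)·(-342) + (2)·(-128) + (-1)·(-160) + (-1)·(-112) + (0)·(-144) = 16
  c_6 = (0)·(-61) + (0)·(-342) + (1)·(-128) + (-1)·(-160) + (0)·(-112) + (0)·(-144) = 32
Expand coordinatewise in base 11:
  c_1 = 23 = 1·11^0 + 2·11^1
  c_2 = 80 = 3·11^0 + 7·11^1
  c_3 = 112 = 2·11^0 + 10·11^1
  c_4 = 3 = 3·11^0
  c_5 = 16 = 5·11^0 + 1·11^1
  c_6 = 32 = 10·11^0 + 2·11^1
p-restricted factor λ_0 = (1, 3, 2, 3, 5, 10)
p-restricted factor λ_1 = (2, 7, 10, 0, 1, 2)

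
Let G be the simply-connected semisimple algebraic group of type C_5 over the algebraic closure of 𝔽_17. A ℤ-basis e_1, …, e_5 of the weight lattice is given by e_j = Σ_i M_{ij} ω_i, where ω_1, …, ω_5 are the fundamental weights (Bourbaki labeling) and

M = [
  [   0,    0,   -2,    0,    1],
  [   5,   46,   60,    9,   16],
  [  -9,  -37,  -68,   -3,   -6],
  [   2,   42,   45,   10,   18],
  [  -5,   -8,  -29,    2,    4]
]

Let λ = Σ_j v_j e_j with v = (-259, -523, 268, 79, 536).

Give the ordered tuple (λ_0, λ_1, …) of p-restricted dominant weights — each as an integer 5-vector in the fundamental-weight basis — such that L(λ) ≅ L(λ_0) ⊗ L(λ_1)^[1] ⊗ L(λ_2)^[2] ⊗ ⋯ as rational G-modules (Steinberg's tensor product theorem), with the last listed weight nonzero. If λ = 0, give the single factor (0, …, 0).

((0, 14, 5, 14, 9),)

Converting to the ω-basis (c_i = row i of M dotted with v = (-259, -523, 268, 79, 536)):
  c_1 = (0)·(-259) + (0)·(-523) + (-2)·(268) + (0)·(79) + (1)·(536) = 0
  c_2 = (5)·(-259) + (46)·(-523) + (60)·(268) + (9)·(79) + (16)·(536) = 14
  c_3 = (-9)·(-259) + (-37)·(-523) + (-68)·(268) + (-3)·(79) + (-6)·(536) = 5
  c_4 = (2)·(-259) + (42)·(-523) + (45)·(268) + (10)·(79) + (18)·(536) = 14
  c_5 = (-5)·(-259) + (-8)·(-523) + (-29)·(268) + (2)·(79) + (4)·(536) = 9
Expand coordinatewise in base 17:
  c_1 = 0
  c_2 = 14 = 14·17^0
  c_3 = 5 = 5·17^0
  c_4 = 14 = 14·17^0
  c_5 = 9 = 9·17^0
λ_0 = (0, 14, 5, 14, 9)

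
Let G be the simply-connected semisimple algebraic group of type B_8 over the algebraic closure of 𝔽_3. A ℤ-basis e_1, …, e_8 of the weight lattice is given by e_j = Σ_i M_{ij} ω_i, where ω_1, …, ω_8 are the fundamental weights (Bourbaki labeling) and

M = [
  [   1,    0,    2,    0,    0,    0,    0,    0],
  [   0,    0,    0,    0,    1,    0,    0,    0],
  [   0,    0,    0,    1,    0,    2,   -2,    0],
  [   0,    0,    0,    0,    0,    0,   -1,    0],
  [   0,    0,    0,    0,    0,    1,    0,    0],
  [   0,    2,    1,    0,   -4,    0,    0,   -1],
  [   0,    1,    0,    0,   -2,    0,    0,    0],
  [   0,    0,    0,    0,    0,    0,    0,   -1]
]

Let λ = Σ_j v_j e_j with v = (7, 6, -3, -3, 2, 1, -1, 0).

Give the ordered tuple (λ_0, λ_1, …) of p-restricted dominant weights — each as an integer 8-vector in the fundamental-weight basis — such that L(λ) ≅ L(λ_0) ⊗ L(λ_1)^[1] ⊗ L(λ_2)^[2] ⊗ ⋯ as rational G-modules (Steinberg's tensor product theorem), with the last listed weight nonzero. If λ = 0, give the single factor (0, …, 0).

Change of basis e → ω: c = M·v where v = (7, 6, -3, -3, 2, 1, -1, 0):
  c_1 = 1*7 + 0*6 + 2*-3 + 0*-3 + 0*2 + 0*1 + 0*-1 + 0*0 = 1
  c_2 = 0*7 + 0*6 + 0*-3 + 0*-3 + 1*2 + 0*1 + 0*-1 + 0*0 = 2
  c_3 = 0*7 + 0*6 + 0*-3 + 1*-3 + 0*2 + 2*1 + -2*-1 + 0*0 = 1
  c_4 = 0*7 + 0*6 + 0*-3 + 0*-3 + 0*2 + 0*1 + -1*-1 + 0*0 = 1
  c_5 = 0*7 + 0*6 + 0*-3 + 0*-3 + 0*2 + 1*1 + 0*-1 + 0*0 = 1
  c_6 = 0*7 + 2*6 + 1*-3 + 0*-3 + -4*2 + 0*1 + 0*-1 + -1*0 = 1
  c_7 = 0*7 + 1*6 + 0*-3 + 0*-3 + -2*2 + 0*1 + 0*-1 + 0*0 = 2
  c_8 = 0*7 + 0*6 + 0*-3 + 0*-3 + 0*2 + 0*1 + 0*-1 + -1*0 = 0
Base-3 expansion of each c_i:
  c_1 = 1 = 1·3^0
  c_2 = 2 = 2·3^0
  c_3 = 1 = 1·3^0
  c_4 = 1 = 1·3^0
  c_5 = 1 = 1·3^0
  c_6 = 1 = 1·3^0
  c_7 = 2 = 2·3^0
  c_8 = 0
p-restricted factor λ_0 = (1, 2, 1, 1, 1, 1, 2, 0)

((1, 2, 1, 1, 1, 1, 2, 0),)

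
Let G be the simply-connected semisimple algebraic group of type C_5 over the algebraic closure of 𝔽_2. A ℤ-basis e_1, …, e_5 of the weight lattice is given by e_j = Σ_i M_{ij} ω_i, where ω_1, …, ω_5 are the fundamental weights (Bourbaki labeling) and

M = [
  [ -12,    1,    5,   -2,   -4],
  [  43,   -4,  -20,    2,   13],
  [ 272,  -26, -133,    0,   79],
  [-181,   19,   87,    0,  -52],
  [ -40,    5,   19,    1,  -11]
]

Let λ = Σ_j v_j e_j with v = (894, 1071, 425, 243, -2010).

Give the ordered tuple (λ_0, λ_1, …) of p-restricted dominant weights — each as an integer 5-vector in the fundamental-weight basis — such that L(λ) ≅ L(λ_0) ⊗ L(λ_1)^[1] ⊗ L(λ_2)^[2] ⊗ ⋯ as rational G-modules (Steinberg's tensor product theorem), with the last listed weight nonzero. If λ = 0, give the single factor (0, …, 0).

ω-coordinates c = M·v, v = (894, 1071, 425, 243, -2010):
  c_1 = (-12)·(894) + (1)·(1071) + (5)·(425) + (-2)·(243) + (-4)·(-2010) = 22
  c_2 = (43)·(894) + (-4)·(1071) + (-20)·(425) + (2)·(243) + (13)·(-2010) = 14
  c_3 = (272)·(894) + (-26)·(1071) + (-133)·(425) + (0)·(243) + (79)·(-2010) = 7
  c_4 = (-181)·(894) + (19)·(1071) + (87)·(425) + (0)·(243) + (-52)·(-2010) = 30
  c_5 = (-40)·(894) + (5)·(1071) + (19)·(425) + (1)·(243) + (-11)·(-2010) = 23
Writing each c_i in base p = 2:
  c_1 = 22 = 0·2^0 + 1·2^1 + 1·2^2 + 0·2^3 + 1·2^4
  c_2 = 14 = 0·2^0 + 1·2^1 + 1·2^2 + 1·2^3
  c_3 = 7 = 1·2^0 + 1·2^1 + 1·2^2
  c_4 = 30 = 0·2^0 + 1·2^1 + 1·2^2 + 1·2^3 + 1·2^4
  c_5 = 23 = 1·2^0 + 1·2^1 + 1·2^2 + 0·2^3 + 1·2^4
λ_0 = (0, 0, 1, 0, 1)
λ_1 = (1, 1, 1, 1, 1)
λ_2 = (1, 1, 1, 1, 1)
λ_3 = (0, 1, 0, 1, 0)
λ_4 = (1, 0, 0, 1, 1)

((0, 0, 1, 0, 1), (1, 1, 1, 1, 1), (1, 1, 1, 1, 1), (0, 1, 0, 1, 0), (1, 0, 0, 1, 1))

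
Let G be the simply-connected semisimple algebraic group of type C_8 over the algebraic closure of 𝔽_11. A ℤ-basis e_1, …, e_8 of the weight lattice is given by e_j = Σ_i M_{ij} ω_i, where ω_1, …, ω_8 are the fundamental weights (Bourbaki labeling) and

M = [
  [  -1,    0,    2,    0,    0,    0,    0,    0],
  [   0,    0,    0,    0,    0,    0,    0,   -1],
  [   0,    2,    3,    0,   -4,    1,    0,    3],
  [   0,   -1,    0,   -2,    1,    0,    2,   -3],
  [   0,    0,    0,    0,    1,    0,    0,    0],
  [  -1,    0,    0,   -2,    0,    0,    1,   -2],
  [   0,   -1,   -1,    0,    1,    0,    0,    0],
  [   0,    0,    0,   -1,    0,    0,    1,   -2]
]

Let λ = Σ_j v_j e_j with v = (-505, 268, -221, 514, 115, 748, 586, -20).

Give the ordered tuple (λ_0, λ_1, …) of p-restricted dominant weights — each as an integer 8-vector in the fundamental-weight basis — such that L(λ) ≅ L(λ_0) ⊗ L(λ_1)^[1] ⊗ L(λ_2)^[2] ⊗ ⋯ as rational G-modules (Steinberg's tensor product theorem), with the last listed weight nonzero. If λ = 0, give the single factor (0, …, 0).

((8, 9, 2, 7, 5, 4, 2, 2), (5, 1, 9, 4, 10, 9, 6, 10))

Compute c_i = Σ_j M_{ij} v_j with v = (-505, 268, -221, 514, 115, 748, 586, -20):
  c_1 = (-1)·(-505) + 0·268 + (2)·(-221) + 0·514 + 0·115 + 0·748 + 0·586 + (0)·(-20) = 63
  c_2 = (0)·(-505) + 0·268 + (0)·(-221) + 0·514 + 0·115 + 0·748 + 0·586 + (-1)·(-20) = 20
  c_3 = (0)·(-505) + 2·268 + (3)·(-221) + 0·514 + (-4)·(115) + 1·748 + 0·586 + (3)·(-20) = 101
  c_4 = (0)·(-505) + (-1)·(268) + (0)·(-221) + (-2)·(514) + 1·115 + 0·748 + 2·586 + (-3)·(-20) = 51
  c_5 = (0)·(-505) + 0·268 + (0)·(-221) + 0·514 + 1·115 + 0·748 + 0·586 + (0)·(-20) = 115
  c_6 = (-1)·(-505) + 0·268 + (0)·(-221) + (-2)·(514) + 0·115 + 0·748 + 1·586 + (-2)·(-20) = 103
  c_7 = (0)·(-505) + (-1)·(268) + (-1)·(-221) + 0·514 + 1·115 + 0·748 + 0·586 + (0)·(-20) = 68
  c_8 = (0)·(-505) + 0·268 + (0)·(-221) + (-1)·(514) + 0·115 + 0·748 + 1·586 + (-2)·(-20) = 112
p = 11; digits c_i = Σ_j d_{ij}·11^j, 0 ≤ d_{ij} < 11:
  c_1 = 63 = 8·11^0 + 5·11^1
  c_2 = 20 = 9·11^0 + 1·11^1
  c_3 = 101 = 2·11^0 + 9·11^1
  c_4 = 51 = 7·11^0 + 4·11^1
  c_5 = 115 = 5·11^0 + 10·11^1
  c_6 = 103 = 4·11^0 + 9·11^1
  c_7 = 68 = 2·11^0 + 6·11^1
  c_8 = 112 = 2·11^0 + 10·11^1
Factor λ_0 = (8, 9, 2, 7, 5, 4, 2, 2)
Factor λ_1 = (5, 1, 9, 4, 10, 9, 6, 10)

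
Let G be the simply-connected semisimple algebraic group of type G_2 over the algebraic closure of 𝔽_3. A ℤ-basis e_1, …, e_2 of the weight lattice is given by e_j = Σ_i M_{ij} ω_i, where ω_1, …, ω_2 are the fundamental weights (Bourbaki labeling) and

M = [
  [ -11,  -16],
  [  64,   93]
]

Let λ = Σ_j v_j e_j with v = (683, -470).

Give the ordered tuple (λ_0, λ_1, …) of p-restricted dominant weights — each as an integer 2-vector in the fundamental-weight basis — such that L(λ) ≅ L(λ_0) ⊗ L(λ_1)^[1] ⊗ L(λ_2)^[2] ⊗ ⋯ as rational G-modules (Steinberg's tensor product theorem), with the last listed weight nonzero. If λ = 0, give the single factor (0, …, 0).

((1, 2), (2, 0))

In the fundamental-weight basis, λ has coordinates c = M·v (v = (683, -470)):
  c_1 = (-11)·(683) + (-16)·(-470) = 7
  c_2 = 64·683 + (93)·(-470) = 2
Expand coordinatewise in base 3:
  c_1 = 7 = 1·3^0 + 2·3^1
  c_2 = 2 = 2·3^0
Factor λ_0 = (1, 2)
Factor λ_1 = (2, 0)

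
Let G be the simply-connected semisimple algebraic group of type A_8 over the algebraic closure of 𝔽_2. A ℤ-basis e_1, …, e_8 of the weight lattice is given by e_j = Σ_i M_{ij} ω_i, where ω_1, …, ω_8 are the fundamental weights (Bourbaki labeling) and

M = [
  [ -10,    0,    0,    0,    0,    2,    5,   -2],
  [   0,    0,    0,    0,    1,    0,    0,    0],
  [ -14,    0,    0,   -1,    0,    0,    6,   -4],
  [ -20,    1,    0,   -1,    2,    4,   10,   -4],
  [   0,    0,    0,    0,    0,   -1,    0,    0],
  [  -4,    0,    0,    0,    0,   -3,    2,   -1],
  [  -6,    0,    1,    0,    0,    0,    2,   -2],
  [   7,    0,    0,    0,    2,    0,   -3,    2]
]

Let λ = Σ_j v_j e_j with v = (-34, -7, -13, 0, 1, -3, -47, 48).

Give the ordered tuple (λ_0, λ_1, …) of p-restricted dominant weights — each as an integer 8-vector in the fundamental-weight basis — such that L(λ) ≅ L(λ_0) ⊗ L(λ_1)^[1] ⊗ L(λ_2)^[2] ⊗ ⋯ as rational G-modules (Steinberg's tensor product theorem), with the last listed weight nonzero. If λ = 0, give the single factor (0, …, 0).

((1, 1, 0, 1, 1, 1, 1, 1), (1, 0, 1, 0, 1, 1, 0, 0))

Converting to the ω-basis (c_i = row i of M dotted with v = (-34, -7, -13, 0, 1, -3, -47, 48)):
  c_1 = -10*-34 + 0*-7 + 0*-13 + 0*0 + 0*1 + 2*-3 + 5*-47 + -2*48 = 3
  c_2 = 0*-34 + 0*-7 + 0*-13 + 0*0 + 1*1 + 0*-3 + 0*-47 + 0*48 = 1
  c_3 = -14*-34 + 0*-7 + 0*-13 + -1*0 + 0*1 + 0*-3 + 6*-47 + -4*48 = 2
  c_4 = -20*-34 + 1*-7 + 0*-13 + -1*0 + 2*1 + 4*-3 + 10*-47 + -4*48 = 1
  c_5 = 0*-34 + 0*-7 + 0*-13 + 0*0 + 0*1 + -1*-3 + 0*-47 + 0*48 = 3
  c_6 = -4*-34 + 0*-7 + 0*-13 + 0*0 + 0*1 + -3*-3 + 2*-47 + -1*48 = 3
  c_7 = -6*-34 + 0*-7 + 1*-13 + 0*0 + 0*1 + 0*-3 + 2*-47 + -2*48 = 1
  c_8 = 7*-34 + 0*-7 + 0*-13 + 0*0 + 2*1 + 0*-3 + -3*-47 + 2*48 = 1
Writing each c_i in base p = 2:
  c_1 = 3 = 1·2^0 + 1·2^1
  c_2 = 1 = 1·2^0
  c_3 = 2 = 0·2^0 + 1·2^1
  c_4 = 1 = 1·2^0
  c_5 = 3 = 1·2^0 + 1·2^1
  c_6 = 3 = 1·2^0 + 1·2^1
  c_7 = 1 = 1·2^0
  c_8 = 1 = 1·2^0
p-restricted factor λ_0 = (1, 1, 0, 1, 1, 1, 1, 1)
p-restricted factor λ_1 = (1, 0, 1, 0, 1, 1, 0, 0)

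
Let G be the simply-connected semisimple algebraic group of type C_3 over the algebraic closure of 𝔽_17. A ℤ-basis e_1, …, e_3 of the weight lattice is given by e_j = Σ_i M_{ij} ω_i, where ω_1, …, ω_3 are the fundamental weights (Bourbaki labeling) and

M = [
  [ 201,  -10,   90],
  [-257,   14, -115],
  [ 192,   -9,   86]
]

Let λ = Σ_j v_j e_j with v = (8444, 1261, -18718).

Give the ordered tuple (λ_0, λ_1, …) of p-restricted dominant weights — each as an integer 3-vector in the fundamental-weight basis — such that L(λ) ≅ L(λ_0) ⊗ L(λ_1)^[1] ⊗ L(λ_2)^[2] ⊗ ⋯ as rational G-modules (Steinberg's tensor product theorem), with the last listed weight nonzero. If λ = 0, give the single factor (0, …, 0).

Converting to the ω-basis (c_i = row i of M dotted with v = (8444, 1261, -18718)):
  c_1 = 201*8444 + -10*1261 + 90*-18718 = 14
  c_2 = -257*8444 + 14*1261 + -115*-18718 = 116
  c_3 = 192*8444 + -9*1261 + 86*-18718 = 151
Expand coordinatewise in base 17:
  c_1 = 14 = 14·17^0
  c_2 = 116 = 14·17^0 + 6·17^1
  c_3 = 151 = 15·17^0 + 8·17^1
λ_0 = (14, 14, 15)
λ_1 = (0, 6, 8)

((14, 14, 15), (0, 6, 8))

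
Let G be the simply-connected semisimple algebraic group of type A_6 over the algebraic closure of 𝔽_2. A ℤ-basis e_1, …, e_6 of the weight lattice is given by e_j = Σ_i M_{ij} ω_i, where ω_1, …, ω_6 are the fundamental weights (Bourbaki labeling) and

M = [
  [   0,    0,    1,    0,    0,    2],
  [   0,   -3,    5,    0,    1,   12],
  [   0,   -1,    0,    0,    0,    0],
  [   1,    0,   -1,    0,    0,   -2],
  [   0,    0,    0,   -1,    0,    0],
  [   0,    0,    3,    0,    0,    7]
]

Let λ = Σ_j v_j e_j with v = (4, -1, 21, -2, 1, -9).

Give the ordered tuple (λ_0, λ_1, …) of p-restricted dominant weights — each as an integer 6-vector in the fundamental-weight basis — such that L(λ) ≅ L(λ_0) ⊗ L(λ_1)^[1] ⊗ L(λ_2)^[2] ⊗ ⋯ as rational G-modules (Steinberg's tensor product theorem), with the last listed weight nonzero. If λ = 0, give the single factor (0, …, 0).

((1, 1, 1, 1, 0, 0), (1, 0, 0, 0, 1, 0))

Change of basis e → ω: c = M·v where v = (4, -1, 21, -2, 1, -9):
  c_1 = (0)·(4) + (0)·(-1) + (1)·(21) + (0)·(-2) + (0)·(1) + (2)·(-9) = 3
  c_2 = (0)·(4) + (-3)·(-1) + (5)·(21) + (0)·(-2) + (1)·(1) + (12)·(-9) = 1
  c_3 = (0)·(4) + (-1)·(-1) + (0)·(21) + (0)·(-2) + (0)·(1) + (0)·(-9) = 1
  c_4 = (1)·(4) + (0)·(-1) + (-1)·(21) + (0)·(-2) + (0)·(1) + (-2)·(-9) = 1
  c_5 = (0)·(4) + (0)·(-1) + (0)·(21) + (-1)·(-2) + (0)·(1) + (0)·(-9) = 2
  c_6 = (0)·(4) + (0)·(-1) + (3)·(21) + (0)·(-2) + (0)·(1) + (7)·(-9) = 0
Writing each c_i in base p = 2:
  c_1 = 3 = 1·2^0 + 1·2^1
  c_2 = 1 = 1·2^0
  c_3 = 1 = 1·2^0
  c_4 = 1 = 1·2^0
  c_5 = 2 = 0·2^0 + 1·2^1
  c_6 = 0
λ_0 = (1, 1, 1, 1, 0, 0)
λ_1 = (1, 0, 0, 0, 1, 0)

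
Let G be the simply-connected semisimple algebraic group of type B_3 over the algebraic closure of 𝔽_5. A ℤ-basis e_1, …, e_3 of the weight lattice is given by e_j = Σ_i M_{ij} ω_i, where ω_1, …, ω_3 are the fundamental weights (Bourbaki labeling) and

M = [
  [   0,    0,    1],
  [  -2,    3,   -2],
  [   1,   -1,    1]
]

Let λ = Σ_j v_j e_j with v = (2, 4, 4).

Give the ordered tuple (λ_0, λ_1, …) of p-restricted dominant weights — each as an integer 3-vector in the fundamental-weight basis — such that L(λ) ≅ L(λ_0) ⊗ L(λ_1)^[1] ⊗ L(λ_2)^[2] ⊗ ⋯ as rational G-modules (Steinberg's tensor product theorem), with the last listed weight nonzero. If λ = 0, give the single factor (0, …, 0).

Change of basis e → ω: c = M·v where v = (2, 4, 4):
  c_1 = (0)·(2) + (0)·(4) + (1)·(4) = 4
  c_2 = (-2)·(2) + (3)·(4) + (-2)·(4) = 0
  c_3 = (1)·(2) + (-1)·(4) + (1)·(4) = 2
Base-5 expansion of each c_i:
  c_1 = 4 = 4·5^0
  c_2 = 0
  c_3 = 2 = 2·5^0
λ_0 = (4, 0, 2)

((4, 0, 2),)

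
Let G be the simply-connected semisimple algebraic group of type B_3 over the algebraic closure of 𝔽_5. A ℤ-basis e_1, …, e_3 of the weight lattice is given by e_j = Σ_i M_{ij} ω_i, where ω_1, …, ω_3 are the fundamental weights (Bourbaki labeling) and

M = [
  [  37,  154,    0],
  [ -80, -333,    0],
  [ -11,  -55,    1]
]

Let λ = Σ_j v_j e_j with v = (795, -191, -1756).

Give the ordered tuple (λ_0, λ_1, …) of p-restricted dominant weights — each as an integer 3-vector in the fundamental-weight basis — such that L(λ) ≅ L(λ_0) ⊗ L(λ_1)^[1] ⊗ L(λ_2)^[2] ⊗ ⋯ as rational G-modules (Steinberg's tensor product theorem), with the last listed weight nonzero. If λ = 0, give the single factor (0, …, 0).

Change of basis e → ω: c = M·v where v = (795, -191, -1756):
  c_1 = (37)·(795) + (154)·(-191) + (0)·(-1756) = 1
  c_2 = (-80)·(795) + (-333)·(-191) + (0)·(-1756) = 3
  c_3 = (-11)·(795) + (-55)·(-191) + (1)·(-1756) = 4
p = 5; digits c_i = Σ_j d_{ij}·5^j, 0 ≤ d_{ij} < 5:
  c_1 = 1 = 1·5^0
  c_2 = 3 = 3·5^0
  c_3 = 4 = 4·5^0
p-restricted factor λ_0 = (1, 3, 4)

((1, 3, 4),)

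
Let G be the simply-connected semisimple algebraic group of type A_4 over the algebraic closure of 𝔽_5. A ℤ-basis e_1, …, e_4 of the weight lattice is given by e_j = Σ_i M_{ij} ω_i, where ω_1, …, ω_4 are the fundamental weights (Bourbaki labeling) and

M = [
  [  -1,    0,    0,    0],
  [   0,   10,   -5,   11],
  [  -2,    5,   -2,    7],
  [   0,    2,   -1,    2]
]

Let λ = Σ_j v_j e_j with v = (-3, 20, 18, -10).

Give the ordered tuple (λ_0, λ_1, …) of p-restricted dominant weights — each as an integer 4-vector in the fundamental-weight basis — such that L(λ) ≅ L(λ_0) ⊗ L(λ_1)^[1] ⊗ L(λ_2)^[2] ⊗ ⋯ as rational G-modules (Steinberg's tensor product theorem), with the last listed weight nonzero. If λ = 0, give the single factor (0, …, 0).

((3, 0, 0, 2),)

Compute c_i = Σ_j M_{ij} v_j with v = (-3, 20, 18, -10):
  c_1 = (-1)·(-3) + 0·20 + 0·18 + (0)·(-10) = 3
  c_2 = (0)·(-3) + 10·20 + (-5)·(18) + (11)·(-10) = 0
  c_3 = (-2)·(-3) + 5·20 + (-2)·(18) + (7)·(-10) = 0
  c_4 = (0)·(-3) + 2·20 + (-1)·(18) + (2)·(-10) = 2
Expand coordinatewise in base 5:
  c_1 = 3 = 3·5^0
  c_2 = 0
  c_3 = 0
  c_4 = 2 = 2·5^0
Factor λ_0 = (3, 0, 0, 2)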